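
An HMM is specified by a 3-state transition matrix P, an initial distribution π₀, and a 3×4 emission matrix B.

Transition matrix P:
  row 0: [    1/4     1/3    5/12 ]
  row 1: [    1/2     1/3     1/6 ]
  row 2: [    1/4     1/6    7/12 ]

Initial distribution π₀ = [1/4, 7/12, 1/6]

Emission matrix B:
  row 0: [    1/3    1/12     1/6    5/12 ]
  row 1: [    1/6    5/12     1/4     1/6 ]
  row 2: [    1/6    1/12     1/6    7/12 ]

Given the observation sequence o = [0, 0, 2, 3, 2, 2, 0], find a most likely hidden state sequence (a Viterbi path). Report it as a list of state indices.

path = [1, 0, 2, 2, 2, 2, 2]

t=0: δ = [8.333e-02, 9.722e-02, 2.778e-02]  (obs o_0=0)
t=1: δ = [1.620e-02, 5.401e-03, 5.787e-03]  ψ = [1, 1, 0]  (obs o_1=0)
t=2: δ = [6.752e-04, 1.350e-03, 1.125e-03]  ψ = [0, 0, 0]  (obs o_2=2)
t=3: δ = [2.813e-04, 7.502e-05, 3.829e-04]  ψ = [1, 1, 2]  (obs o_3=3)
t=4: δ = [1.595e-05, 2.344e-05, 3.723e-05]  ψ = [2, 0, 2]  (obs o_4=2)
t=5: δ = [1.954e-06, 1.954e-06, 3.619e-06]  ψ = [1, 1, 2]  (obs o_5=2)
t=6: δ = [3.256e-07, 1.085e-07, 3.519e-07]  ψ = [1, 0, 2]  (obs o_6=0)
backtrack: best end state = 2; path = [1, 0, 2, 2, 2, 2, 2]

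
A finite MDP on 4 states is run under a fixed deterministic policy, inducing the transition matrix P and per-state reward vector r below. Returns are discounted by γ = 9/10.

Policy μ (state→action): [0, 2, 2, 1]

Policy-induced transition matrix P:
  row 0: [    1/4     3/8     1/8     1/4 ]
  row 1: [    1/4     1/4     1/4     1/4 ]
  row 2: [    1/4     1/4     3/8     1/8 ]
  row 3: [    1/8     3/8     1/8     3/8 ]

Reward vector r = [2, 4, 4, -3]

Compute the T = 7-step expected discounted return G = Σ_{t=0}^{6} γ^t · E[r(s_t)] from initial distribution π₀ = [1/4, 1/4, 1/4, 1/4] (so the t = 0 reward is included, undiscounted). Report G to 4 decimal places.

G = 9.2951

t=0: π = [0.2500, 0.2500, 0.2500, 0.2500], E[r] = 1.7500, γ^t·E[r] = 1.750000, running G = 1.750000
t=1: π = [0.2188, 0.3125, 0.2188, 0.2500], E[r] = 1.8125, γ^t·E[r] = 1.631250, running G = 3.381250
t=2: π = [0.2188, 0.3086, 0.2188, 0.2539], E[r] = 1.7852, γ^t·E[r] = 1.445977, running G = 4.827227
t=3: π = [0.2183, 0.3091, 0.2183, 0.2544], E[r] = 1.7827, γ^t·E[r] = 1.299599, running G = 6.126826
t=4: π = [0.2182, 0.3091, 0.2182, 0.2545], E[r] = 1.7820, γ^t·E[r] = 1.169159, running G = 7.295984
t=5: π = [0.2182, 0.3091, 0.2182, 0.2545], E[r] = 1.7819, γ^t·E[r] = 1.052166, running G = 8.348151
t=6: π = [0.2182, 0.3091, 0.2182, 0.2545], E[r] = 1.7818, γ^t·E[r] = 0.946935, running G = 9.295085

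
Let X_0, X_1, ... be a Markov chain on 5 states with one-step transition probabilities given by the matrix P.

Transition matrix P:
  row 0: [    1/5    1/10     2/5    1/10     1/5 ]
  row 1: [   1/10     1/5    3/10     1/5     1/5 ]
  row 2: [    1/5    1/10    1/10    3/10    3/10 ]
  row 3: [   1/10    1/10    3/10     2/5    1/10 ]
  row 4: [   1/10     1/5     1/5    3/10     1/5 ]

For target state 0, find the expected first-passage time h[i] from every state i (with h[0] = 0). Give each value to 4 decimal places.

h = [0.0000, 8.1043, 7.4338, 8.0960, 8.1705]

First-step conditioning: h[0] = 0; for i ≠ 0, h[i] = 1 + Σ_k P[i][k]·h[k].
  h[1] = 1 + 1/5·h[1] + 3/10·h[2] + 1/5·h[3] + 1/5·h[4]
  h[2] = 1 + 1/10·h[1] + 1/10·h[2] + 3/10·h[3] + 3/10·h[4]
  h[3] = 1 + 1/10·h[1] + 3/10·h[2] + 2/5·h[3] + 1/10·h[4]
  h[4] = 1 + 1/5·h[1] + 1/5·h[2] + 3/10·h[3] + 1/5·h[4]
Solving the 4×4 linear system over states ≠ 0 gives exactly h = [0, 4895/604, 2245/302, 2445/302, 4935/604] (h[0] = 0 is the target).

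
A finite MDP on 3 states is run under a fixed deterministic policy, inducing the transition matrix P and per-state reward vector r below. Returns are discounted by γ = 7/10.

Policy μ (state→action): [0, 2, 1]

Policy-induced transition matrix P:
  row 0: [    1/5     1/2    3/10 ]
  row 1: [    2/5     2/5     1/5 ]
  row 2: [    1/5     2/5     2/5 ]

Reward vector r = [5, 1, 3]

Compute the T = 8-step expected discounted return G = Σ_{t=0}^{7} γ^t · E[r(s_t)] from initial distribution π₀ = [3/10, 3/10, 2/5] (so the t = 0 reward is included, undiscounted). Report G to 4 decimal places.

t=0: π = [0.3000, 0.3000, 0.4000], E[r] = 3.0000, γ^t·E[r] = 3.000000, running G = 3.000000
t=1: π = [0.2600, 0.4300, 0.3100], E[r] = 2.6600, γ^t·E[r] = 1.862000, running G = 4.862000
t=2: π = [0.2860, 0.4260, 0.2880], E[r] = 2.7200, γ^t·E[r] = 1.332800, running G = 6.194800
t=3: π = [0.2852, 0.4286, 0.2862], E[r] = 2.7132, γ^t·E[r] = 0.930628, running G = 7.125428
t=4: π = [0.2857, 0.4285, 0.2858], E[r] = 2.7144, γ^t·E[r] = 0.651727, running G = 7.777155
t=5: π = [0.2857, 0.4286, 0.2857], E[r] = 2.7143, γ^t·E[r] = 0.456186, running G = 8.233341
t=6: π = [0.2857, 0.4286, 0.2857], E[r] = 2.7143, γ^t·E[r] = 0.319333, running G = 8.552675
t=7: π = [0.2857, 0.4286, 0.2857], E[r] = 2.7143, γ^t·E[r] = 0.223533, running G = 8.776208

G = 8.7762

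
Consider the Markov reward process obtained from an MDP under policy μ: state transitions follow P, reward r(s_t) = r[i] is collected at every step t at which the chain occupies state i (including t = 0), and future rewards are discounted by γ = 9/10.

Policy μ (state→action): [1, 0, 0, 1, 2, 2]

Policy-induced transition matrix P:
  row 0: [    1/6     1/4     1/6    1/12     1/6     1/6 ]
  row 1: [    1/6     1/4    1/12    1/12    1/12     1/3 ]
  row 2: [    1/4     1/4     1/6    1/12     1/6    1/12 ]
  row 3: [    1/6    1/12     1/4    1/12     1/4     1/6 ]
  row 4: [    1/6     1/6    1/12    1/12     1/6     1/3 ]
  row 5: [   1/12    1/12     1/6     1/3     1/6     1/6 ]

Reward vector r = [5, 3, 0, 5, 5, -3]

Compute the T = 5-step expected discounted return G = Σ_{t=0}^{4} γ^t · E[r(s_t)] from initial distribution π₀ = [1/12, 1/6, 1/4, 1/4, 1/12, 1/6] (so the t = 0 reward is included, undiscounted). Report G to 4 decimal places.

t=0: π = [0.0833, 0.1667, 0.2500, 0.2500, 0.0833, 0.1667], E[r] = 2.0833, γ^t·E[r] = 2.083333, running G = 2.083333
t=1: π = [0.1736, 0.1736, 0.1667, 0.1250, 0.1736, 0.1875], E[r] = 2.3194, γ^t·E[r] = 2.087500, running G = 4.170833
t=2: π = [0.1649, 0.1834, 0.1481, 0.1302, 0.1626, 0.2106], E[r] = 2.2072, γ^t·E[r] = 1.787813, running G = 5.958646
t=3: π = [0.1615, 0.1796, 0.1487, 0.1360, 0.1622, 0.2120], E[r] = 2.2013, γ^t·E[r] = 1.604777, running G = 7.563423
t=4: π = [0.1614, 0.1785, 0.1495, 0.1363, 0.1630, 0.2113], E[r] = 2.2054, γ^t·E[r] = 1.446992, running G = 9.010415

G = 9.0104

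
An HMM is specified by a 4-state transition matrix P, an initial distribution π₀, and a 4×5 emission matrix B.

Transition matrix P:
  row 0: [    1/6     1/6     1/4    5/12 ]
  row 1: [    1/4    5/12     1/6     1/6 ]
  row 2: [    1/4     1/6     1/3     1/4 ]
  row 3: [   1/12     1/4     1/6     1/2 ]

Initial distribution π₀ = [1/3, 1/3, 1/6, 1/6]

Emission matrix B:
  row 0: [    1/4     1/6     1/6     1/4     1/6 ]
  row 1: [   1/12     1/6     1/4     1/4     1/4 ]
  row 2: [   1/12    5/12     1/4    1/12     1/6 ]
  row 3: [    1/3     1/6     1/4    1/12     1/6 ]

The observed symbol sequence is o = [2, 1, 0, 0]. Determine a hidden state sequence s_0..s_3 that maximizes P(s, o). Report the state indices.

path = [0, 3, 3, 3]

t=0: δ = [5.556e-02, 8.333e-02, 4.167e-02, 4.167e-02]  (obs o_0=2)
t=1: δ = [3.472e-03, 5.787e-03, 5.787e-03, 3.858e-03]  ψ = [1, 1, 0, 0]  (obs o_1=1)
t=2: δ = [3.617e-04, 2.009e-04, 1.608e-04, 6.430e-04]  ψ = [1, 1, 2, 3]  (obs o_2=0)
t=3: δ = [1.507e-05, 1.340e-05, 8.931e-06, 1.072e-04]  ψ = [0, 3, 3, 3]  (obs o_3=0)
backtrack: best end state = 3; path = [0, 3, 3, 3]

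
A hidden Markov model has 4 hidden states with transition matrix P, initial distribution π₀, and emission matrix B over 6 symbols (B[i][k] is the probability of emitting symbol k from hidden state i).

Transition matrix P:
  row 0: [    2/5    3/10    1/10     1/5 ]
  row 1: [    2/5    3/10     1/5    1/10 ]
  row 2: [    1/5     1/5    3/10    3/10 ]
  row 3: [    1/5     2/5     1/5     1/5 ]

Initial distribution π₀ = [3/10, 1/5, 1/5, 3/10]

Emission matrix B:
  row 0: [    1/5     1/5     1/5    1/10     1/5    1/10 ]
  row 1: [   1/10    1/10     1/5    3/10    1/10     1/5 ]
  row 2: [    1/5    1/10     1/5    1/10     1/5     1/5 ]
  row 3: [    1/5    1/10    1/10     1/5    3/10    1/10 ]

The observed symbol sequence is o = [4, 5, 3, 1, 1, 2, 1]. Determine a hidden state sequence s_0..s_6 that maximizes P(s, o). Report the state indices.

path = [3, 1, 1, 0, 0, 0, 0]

t=0: δ = [6.000e-02, 2.000e-02, 4.000e-02, 9.000e-02]  (obs o_0=4)
t=1: δ = [2.400e-03, 7.200e-03, 3.600e-03, 1.800e-03]  ψ = [0, 3, 3, 3]  (obs o_1=5)
t=2: δ = [2.880e-04, 6.480e-04, 1.440e-04, 2.160e-04]  ψ = [1, 1, 1, 2]  (obs o_2=3)
t=3: δ = [5.184e-05, 1.944e-05, 1.296e-05, 6.480e-06]  ψ = [1, 1, 1, 1]  (obs o_3=1)
t=4: δ = [4.147e-06, 1.555e-06, 5.184e-07, 1.037e-06]  ψ = [0, 0, 0, 0]  (obs o_4=1)
t=5: δ = [3.318e-07, 2.488e-07, 8.294e-08, 8.294e-08]  ψ = [0, 0, 0, 0]  (obs o_5=2)
t=6: δ = [2.654e-08, 9.953e-09, 4.977e-09, 6.636e-09]  ψ = [0, 0, 1, 0]  (obs o_6=1)
backtrack: best end state = 0; path = [3, 1, 1, 0, 0, 0, 0]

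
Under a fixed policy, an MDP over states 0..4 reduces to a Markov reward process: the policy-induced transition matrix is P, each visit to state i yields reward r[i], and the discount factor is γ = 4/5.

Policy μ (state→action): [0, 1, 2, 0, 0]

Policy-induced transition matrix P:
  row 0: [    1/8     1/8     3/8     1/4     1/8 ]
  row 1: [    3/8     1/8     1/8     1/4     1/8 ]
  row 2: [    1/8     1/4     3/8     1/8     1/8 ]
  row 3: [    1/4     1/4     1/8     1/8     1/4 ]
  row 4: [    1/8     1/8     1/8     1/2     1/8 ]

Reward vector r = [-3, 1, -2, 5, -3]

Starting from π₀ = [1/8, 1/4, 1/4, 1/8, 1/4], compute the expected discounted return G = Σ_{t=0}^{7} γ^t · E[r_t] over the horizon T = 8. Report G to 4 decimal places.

t=0: π = [0.1250, 0.2500, 0.2500, 0.1250, 0.2500], E[r] = -0.7500, γ^t·E[r] = -0.750000, running G = -0.750000
t=1: π = [0.2031, 0.1719, 0.2188, 0.2656, 0.1406], E[r] = 0.0313, γ^t·E[r] = 0.025000, running G = -0.725000
t=2: π = [0.2012, 0.1855, 0.2305, 0.2246, 0.1582], E[r] = -0.2305, γ^t·E[r] = -0.147500, running G = -0.872500
t=3: π = [0.1995, 0.1819, 0.2329, 0.2327, 0.1531], E[r] = -0.1782, γ^t·E[r] = -0.091250, running G = -0.963750
t=4: π = [0.1996, 0.1832, 0.2331, 0.2301, 0.1541], E[r] = -0.1935, γ^t·E[r] = -0.079275, running G = -1.043025
t=5: π = [0.1996, 0.1829, 0.2332, 0.2306, 0.1538], E[r] = -0.1903, γ^t·E[r] = -0.062343, running G = -1.105368
t=6: π = [0.1996, 0.1830, 0.2332, 0.2305, 0.1538], E[r] = -0.1912, γ^t·E[r] = -0.050121, running G = -1.155488
t=7: π = [0.1996, 0.1830, 0.2332, 0.2305, 0.1538], E[r] = -0.1910, γ^t·E[r] = -0.040052, running G = -1.195540

G = -1.1955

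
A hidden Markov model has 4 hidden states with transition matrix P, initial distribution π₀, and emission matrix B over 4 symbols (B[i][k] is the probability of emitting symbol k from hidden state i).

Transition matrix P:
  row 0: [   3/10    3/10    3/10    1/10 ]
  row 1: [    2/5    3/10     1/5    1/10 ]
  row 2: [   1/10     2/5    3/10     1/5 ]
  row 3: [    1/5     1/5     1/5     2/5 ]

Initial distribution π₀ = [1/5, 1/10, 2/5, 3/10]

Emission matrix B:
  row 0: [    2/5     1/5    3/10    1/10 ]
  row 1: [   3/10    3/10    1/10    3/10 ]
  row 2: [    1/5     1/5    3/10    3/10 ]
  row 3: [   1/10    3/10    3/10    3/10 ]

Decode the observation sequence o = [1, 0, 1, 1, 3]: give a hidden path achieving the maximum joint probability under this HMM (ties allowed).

path = [2, 1, 1, 1, 1]

t=0: δ = [4.000e-02, 3.000e-02, 8.000e-02, 9.000e-02]  (obs o_0=1)
t=1: δ = [7.200e-03, 9.600e-03, 4.800e-03, 3.600e-03]  ψ = [3, 2, 2, 3]  (obs o_1=0)
t=2: δ = [7.680e-04, 8.640e-04, 4.320e-04, 4.320e-04]  ψ = [1, 1, 0, 3]  (obs o_2=1)
t=3: δ = [6.912e-05, 7.776e-05, 4.608e-05, 5.184e-05]  ψ = [1, 1, 0, 3]  (obs o_3=1)
t=4: δ = [3.110e-06, 6.998e-06, 6.221e-06, 6.221e-06]  ψ = [1, 1, 0, 3]  (obs o_4=3)
backtrack: best end state = 1; path = [2, 1, 1, 1, 1]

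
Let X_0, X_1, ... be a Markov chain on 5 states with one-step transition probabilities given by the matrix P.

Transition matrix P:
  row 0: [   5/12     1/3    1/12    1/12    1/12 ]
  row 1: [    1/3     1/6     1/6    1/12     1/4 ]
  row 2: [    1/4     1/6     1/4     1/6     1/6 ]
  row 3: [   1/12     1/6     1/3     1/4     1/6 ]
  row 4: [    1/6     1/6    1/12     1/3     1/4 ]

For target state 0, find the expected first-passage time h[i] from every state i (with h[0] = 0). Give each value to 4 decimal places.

First-step conditioning: h[0] = 0; for i ≠ 0, h[i] = 1 + Σ_k P[i][k]·h[k].
  h[1] = 1 + 1/6·h[1] + 1/6·h[2] + 1/12·h[3] + 1/4·h[4]
  h[2] = 1 + 1/6·h[1] + 1/4·h[2] + 1/6·h[3] + 1/6·h[4]
  h[3] = 1 + 1/6·h[1] + 1/3·h[2] + 1/4·h[3] + 1/6·h[4]
  h[4] = 1 + 1/6·h[1] + 1/12·h[2] + 1/3·h[3] + 1/4·h[4]
Solving the 4×4 linear system over states ≠ 0 gives exactly h = [0, 3972/931, 4356/931, 5148/931, 4896/931] (h[0] = 0 is the target).

h = [0.0000, 4.2664, 4.6788, 5.5295, 5.2589]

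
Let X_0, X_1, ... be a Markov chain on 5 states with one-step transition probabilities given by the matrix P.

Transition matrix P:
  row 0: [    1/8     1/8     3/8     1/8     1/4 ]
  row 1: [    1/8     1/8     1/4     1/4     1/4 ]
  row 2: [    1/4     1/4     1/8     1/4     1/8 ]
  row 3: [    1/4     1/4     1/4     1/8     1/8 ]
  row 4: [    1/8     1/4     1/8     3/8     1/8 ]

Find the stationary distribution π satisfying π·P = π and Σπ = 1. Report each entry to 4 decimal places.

Balance equations π_j = Σ_i π_i·P[i][j]:
  π_0 = 1/8·π_0 + 1/8·π_1 + 1/4·π_2 + 1/4·π_3 + 1/8·π_4
  π_1 = 1/8·π_0 + 1/8·π_1 + 1/4·π_2 + 1/4·π_3 + 1/4·π_4
  π_2 = 3/8·π_0 + 1/4·π_1 + 1/8·π_2 + 1/4·π_3 + 1/8·π_4
  π_3 = 1/8·π_0 + 1/4·π_1 + 1/4·π_2 + 1/8·π_3 + 3/8·π_4
  normalize: π_0 + π_1 + π_2 + π_3 + π_4 = 1
Solving the linear system gives exactly π = [13/72, 131/648, 1301/5832, 1291/5832, 14/81].

π = [0.1806, 0.2022, 0.2231, 0.2214, 0.1728]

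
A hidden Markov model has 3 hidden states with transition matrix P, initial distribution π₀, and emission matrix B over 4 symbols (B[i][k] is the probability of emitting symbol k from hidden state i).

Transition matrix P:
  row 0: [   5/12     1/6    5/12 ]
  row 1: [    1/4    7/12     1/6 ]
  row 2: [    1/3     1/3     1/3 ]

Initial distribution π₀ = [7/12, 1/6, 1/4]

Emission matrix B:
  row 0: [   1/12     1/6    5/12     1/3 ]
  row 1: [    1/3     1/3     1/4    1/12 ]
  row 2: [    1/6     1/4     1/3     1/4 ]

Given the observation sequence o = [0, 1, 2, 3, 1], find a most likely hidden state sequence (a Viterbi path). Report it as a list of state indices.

t=0: δ = [4.861e-02, 5.556e-02, 4.167e-02]  (obs o_0=0)
t=1: δ = [3.376e-03, 1.080e-02, 5.064e-03]  ψ = [0, 1, 0]  (obs o_1=1)
t=2: δ = [1.125e-03, 1.575e-03, 6.001e-04]  ψ = [1, 1, 1]  (obs o_2=2)
t=3: δ = [1.563e-04, 7.658e-05, 1.172e-04]  ψ = [0, 1, 0]  (obs o_3=3)
t=4: δ = [1.085e-05, 1.489e-05, 1.628e-05]  ψ = [0, 1, 0]  (obs o_4=1)
backtrack: best end state = 2; path = [1, 1, 0, 0, 2]

path = [1, 1, 0, 0, 2]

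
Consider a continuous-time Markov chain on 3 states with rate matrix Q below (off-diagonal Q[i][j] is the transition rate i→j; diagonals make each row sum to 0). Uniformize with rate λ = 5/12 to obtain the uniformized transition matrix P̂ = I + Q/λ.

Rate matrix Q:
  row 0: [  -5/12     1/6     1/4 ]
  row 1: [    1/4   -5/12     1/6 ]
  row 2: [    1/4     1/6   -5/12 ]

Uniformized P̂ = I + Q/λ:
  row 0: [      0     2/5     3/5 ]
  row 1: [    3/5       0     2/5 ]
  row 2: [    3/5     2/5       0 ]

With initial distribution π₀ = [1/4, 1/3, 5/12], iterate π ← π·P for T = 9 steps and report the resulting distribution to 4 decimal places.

t=0: π = [0.2500, 0.3333, 0.4167]
t=1: π = [0.4500, 0.2667, 0.2833]
t=2: π = [0.3300, 0.2933, 0.3767]
t=3: π = [0.4020, 0.2827, 0.3153]
t=4: π = [0.3588, 0.2869, 0.3543]
t=5: π = [0.3847, 0.2852, 0.3301]
t=6: π = [0.3692, 0.2859, 0.3449]
t=7: π = [0.3785, 0.2856, 0.3359]
t=8: π = [0.3729, 0.2857, 0.3414]
t=9: π = [0.3763, 0.2857, 0.3380]

π = [0.3763, 0.2857, 0.3380]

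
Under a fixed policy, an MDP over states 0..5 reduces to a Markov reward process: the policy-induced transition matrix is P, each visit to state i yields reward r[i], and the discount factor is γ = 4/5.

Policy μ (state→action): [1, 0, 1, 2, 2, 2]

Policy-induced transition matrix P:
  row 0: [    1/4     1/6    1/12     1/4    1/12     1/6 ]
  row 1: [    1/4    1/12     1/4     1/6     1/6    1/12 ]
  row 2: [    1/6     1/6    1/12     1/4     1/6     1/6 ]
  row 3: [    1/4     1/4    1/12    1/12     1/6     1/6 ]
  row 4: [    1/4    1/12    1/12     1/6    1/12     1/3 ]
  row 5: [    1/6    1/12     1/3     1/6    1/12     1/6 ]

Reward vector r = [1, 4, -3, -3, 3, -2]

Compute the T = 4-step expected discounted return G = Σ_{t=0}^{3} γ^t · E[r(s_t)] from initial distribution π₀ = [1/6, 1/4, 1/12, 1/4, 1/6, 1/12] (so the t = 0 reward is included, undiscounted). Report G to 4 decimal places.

G = 0.2253

t=0: π = [0.1667, 0.2500, 0.0833, 0.2500, 0.1667, 0.0833], E[r] = 0.5000, γ^t·E[r] = 0.500000, running G = 0.500000
t=1: π = [0.2361, 0.1458, 0.1458, 0.1667, 0.1319, 0.1736], E[r] = -0.0694, γ^t·E[r] = -0.055556, running G = 0.444444
t=2: π = [0.2234, 0.1429, 0.1510, 0.1846, 0.1215, 0.1765], E[r] = -0.2002, γ^t·E[r] = -0.128148, running G = 0.316296
t=3: π = [0.2227, 0.1453, 0.1513, 0.1825, 0.1232, 0.1750], E[r] = -0.1778, γ^t·E[r] = -0.091012, running G = 0.225284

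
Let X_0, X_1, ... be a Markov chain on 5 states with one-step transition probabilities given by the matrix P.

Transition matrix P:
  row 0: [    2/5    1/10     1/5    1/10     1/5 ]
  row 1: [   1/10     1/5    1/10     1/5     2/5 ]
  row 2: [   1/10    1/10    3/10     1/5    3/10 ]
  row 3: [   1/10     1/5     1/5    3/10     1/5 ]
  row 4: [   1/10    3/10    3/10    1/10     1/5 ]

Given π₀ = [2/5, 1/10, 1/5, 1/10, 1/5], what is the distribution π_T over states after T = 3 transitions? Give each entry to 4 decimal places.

t=0: π = [0.4000, 0.1000, 0.2000, 0.1000, 0.2000]
t=1: π = [0.2200, 0.1600, 0.2300, 0.1500, 0.2400]
t=2: π = [0.1660, 0.1790, 0.2310, 0.1690, 0.2550]
t=3: π = [0.1498, 0.1858, 0.2307, 0.1748, 0.2589]

π = [0.1498, 0.1858, 0.2307, 0.1748, 0.2589]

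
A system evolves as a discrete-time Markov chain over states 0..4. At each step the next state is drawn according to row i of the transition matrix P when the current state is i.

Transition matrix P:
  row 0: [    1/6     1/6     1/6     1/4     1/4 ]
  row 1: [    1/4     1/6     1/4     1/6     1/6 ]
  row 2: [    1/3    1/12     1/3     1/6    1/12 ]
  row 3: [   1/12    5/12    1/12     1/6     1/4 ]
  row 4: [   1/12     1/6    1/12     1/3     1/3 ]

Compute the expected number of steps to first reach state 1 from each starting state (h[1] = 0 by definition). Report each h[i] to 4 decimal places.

First-step conditioning: h[1] = 0; for i ≠ 1, h[i] = 1 + Σ_k P[i][k]·h[k].
  h[0] = 1 + 1/6·h[0] + 1/6·h[2] + 1/4·h[3] + 1/4·h[4]
  h[2] = 1 + 1/3·h[0] + 1/3·h[2] + 1/6·h[3] + 1/12·h[4]
  h[3] = 1 + 1/12·h[0] + 1/12·h[2] + 1/6·h[3] + 1/4·h[4]
  h[4] = 1 + 1/12·h[0] + 1/12·h[2] + 1/3·h[3] + 1/3·h[4]
Solving the 4×4 linear system over states ≠ 1 gives exactly h = [1391/297, 0, 143/27, 32/9, 448/99] (h[1] = 0 is the target).

h = [4.6835, 0.0000, 5.2963, 3.5556, 4.5253]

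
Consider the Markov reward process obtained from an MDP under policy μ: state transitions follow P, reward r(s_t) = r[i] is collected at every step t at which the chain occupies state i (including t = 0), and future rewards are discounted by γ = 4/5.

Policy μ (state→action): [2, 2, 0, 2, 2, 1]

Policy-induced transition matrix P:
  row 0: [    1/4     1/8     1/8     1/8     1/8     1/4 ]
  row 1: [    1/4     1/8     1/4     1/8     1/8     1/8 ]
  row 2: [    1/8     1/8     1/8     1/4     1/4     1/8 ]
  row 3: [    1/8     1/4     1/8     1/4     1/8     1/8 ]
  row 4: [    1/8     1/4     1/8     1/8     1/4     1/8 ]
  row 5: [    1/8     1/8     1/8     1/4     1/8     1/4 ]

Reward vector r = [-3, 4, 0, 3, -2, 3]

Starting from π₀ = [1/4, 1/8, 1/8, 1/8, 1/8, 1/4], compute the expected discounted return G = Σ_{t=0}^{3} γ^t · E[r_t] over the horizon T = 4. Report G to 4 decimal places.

G = 2.4241

t=0: π = [0.2500, 0.1250, 0.1250, 0.1250, 0.1250, 0.2500], E[r] = 0.6250, γ^t·E[r] = 0.625000, running G = 0.625000
t=1: π = [0.1719, 0.1563, 0.1406, 0.1875, 0.1563, 0.1875], E[r] = 0.9219, γ^t·E[r] = 0.737500, running G = 1.362500
t=2: π = [0.1660, 0.1680, 0.1445, 0.1895, 0.1621, 0.1699], E[r] = 0.9277, γ^t·E[r] = 0.593750, running G = 1.956250
t=3: π = [0.1667, 0.1689, 0.1460, 0.1880, 0.1633, 0.1670], E[r] = 0.9138, γ^t·E[r] = 0.467875, running G = 2.424125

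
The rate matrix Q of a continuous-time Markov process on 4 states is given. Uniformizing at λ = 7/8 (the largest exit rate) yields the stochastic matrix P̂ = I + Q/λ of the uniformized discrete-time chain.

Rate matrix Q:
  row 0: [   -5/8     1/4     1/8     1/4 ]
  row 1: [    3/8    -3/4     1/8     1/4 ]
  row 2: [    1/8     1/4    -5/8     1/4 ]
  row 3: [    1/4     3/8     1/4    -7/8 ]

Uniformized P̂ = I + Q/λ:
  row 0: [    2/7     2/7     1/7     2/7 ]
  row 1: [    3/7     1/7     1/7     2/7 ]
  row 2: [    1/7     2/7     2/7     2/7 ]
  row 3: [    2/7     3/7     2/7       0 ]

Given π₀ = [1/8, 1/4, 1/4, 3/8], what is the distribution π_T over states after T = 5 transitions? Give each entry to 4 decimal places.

t=0: π = [0.1250, 0.2500, 0.2500, 0.3750]
t=1: π = [0.2857, 0.3036, 0.2321, 0.1786]
t=2: π = [0.2959, 0.2679, 0.2015, 0.2347]
t=3: π = [0.2952, 0.2810, 0.2052, 0.2187]
t=4: π = [0.2965, 0.2768, 0.2034, 0.2232]
t=5: π = [0.2962, 0.2781, 0.2038, 0.2219]

π = [0.2962, 0.2781, 0.2038, 0.2219]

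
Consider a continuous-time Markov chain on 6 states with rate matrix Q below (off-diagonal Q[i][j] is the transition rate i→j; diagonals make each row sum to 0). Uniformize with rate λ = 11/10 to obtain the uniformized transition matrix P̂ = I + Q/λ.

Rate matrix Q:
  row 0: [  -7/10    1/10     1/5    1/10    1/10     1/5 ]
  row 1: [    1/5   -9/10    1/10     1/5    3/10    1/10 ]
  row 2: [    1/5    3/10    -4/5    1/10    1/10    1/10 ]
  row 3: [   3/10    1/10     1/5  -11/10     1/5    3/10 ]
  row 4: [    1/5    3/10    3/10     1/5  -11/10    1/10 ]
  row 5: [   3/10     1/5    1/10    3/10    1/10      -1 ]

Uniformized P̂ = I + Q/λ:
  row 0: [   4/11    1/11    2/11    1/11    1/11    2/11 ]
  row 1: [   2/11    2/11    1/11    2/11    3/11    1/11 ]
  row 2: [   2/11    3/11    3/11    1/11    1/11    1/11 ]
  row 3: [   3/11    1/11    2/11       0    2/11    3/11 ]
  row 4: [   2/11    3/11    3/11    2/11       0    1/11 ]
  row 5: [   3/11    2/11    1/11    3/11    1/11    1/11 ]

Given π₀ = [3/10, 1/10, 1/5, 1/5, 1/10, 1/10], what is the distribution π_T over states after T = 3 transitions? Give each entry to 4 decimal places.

t=0: π = [0.3000, 0.1000, 0.2000, 0.2000, 0.1000, 0.1000]
t=1: π = [0.2636, 0.1636, 0.1909, 0.1091, 0.1182, 0.1545]
t=2: π = [0.2537, 0.1760, 0.1810, 0.1347, 0.1198, 0.1347]
t=3: π = [0.2524, 0.1739, 0.1809, 0.1301, 0.1243, 0.1385]

π = [0.2524, 0.1739, 0.1809, 0.1301, 0.1243, 0.1385]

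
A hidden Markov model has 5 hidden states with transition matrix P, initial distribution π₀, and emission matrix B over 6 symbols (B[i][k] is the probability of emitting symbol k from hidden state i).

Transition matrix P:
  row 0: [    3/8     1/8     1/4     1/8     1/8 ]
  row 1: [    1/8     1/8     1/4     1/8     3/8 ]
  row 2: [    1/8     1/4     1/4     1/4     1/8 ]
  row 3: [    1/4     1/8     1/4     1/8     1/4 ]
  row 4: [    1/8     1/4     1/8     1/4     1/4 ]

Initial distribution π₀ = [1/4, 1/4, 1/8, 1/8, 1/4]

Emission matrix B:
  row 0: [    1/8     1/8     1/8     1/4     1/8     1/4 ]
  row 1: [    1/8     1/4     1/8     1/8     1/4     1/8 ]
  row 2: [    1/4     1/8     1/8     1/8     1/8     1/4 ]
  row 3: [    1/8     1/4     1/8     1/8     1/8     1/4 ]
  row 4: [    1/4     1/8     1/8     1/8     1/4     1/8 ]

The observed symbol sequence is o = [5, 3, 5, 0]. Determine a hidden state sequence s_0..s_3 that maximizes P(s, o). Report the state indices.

path = [0, 0, 0, 2]

t=0: δ = [6.250e-02, 3.125e-02, 3.125e-02, 3.125e-02, 3.125e-02]  (obs o_0=5)
t=1: δ = [5.859e-03, 9.766e-04, 1.953e-03, 9.766e-04, 1.465e-03]  ψ = [0, 0, 0, 0, 1]  (obs o_1=3)
t=2: δ = [5.493e-04, 9.155e-05, 3.662e-04, 1.831e-04, 9.155e-05]  ψ = [0, 0, 0, 0, 0]  (obs o_2=5)
t=3: δ = [2.575e-05, 1.144e-05, 3.433e-05, 1.144e-05, 1.717e-05]  ψ = [0, 2, 0, 2, 0]  (obs o_3=0)
backtrack: best end state = 2; path = [0, 0, 0, 2]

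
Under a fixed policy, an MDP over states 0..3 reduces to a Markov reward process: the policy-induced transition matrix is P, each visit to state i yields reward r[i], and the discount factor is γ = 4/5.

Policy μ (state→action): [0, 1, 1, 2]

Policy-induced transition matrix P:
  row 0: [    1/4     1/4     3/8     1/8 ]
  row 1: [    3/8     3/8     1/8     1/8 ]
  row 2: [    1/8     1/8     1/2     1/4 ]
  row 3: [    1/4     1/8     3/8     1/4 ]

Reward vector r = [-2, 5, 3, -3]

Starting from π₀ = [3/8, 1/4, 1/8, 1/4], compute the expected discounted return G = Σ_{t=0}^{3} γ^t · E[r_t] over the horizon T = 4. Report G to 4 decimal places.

G = 2.2893

t=0: π = [0.3750, 0.2500, 0.1250, 0.2500], E[r] = 0.1250, γ^t·E[r] = 0.125000, running G = 0.125000
t=1: π = [0.2656, 0.2344, 0.3281, 0.1719], E[r] = 1.1094, γ^t·E[r] = 0.887500, running G = 1.012500
t=2: π = [0.2383, 0.2168, 0.3574, 0.1875], E[r] = 1.1172, γ^t·E[r] = 0.715000, running G = 1.727500
t=3: π = [0.2324, 0.2090, 0.3655, 0.1931], E[r] = 1.0972, γ^t·E[r] = 0.561750, running G = 2.289250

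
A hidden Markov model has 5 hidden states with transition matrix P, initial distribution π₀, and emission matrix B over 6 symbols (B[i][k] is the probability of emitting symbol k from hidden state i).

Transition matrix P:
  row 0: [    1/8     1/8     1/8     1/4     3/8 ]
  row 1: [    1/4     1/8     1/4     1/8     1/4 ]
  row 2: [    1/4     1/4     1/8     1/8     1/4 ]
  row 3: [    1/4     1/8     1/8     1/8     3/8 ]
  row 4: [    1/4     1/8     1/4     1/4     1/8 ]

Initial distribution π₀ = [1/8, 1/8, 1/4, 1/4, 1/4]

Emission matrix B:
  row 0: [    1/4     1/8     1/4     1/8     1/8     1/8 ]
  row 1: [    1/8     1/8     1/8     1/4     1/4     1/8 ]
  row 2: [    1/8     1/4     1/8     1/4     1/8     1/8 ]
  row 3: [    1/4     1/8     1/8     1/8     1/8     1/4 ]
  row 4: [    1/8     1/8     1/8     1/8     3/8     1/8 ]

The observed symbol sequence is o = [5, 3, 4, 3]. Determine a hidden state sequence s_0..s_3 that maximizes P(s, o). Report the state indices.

t=0: δ = [1.562e-02, 1.562e-02, 3.125e-02, 6.250e-02, 3.125e-02]  (obs o_0=5)
t=1: δ = [1.953e-03, 1.953e-03, 1.953e-03, 9.766e-04, 2.930e-03]  ψ = [3, 2, 3, 3, 3]  (obs o_1=3)
t=2: δ = [9.155e-05, 1.221e-04, 9.155e-05, 9.155e-05, 2.747e-04]  ψ = [4, 2, 4, 4, 0]  (obs o_2=4)
t=3: δ = [8.583e-06, 8.583e-06, 1.717e-05, 8.583e-06, 4.292e-06]  ψ = [4, 4, 4, 4, 0]  (obs o_3=3)
backtrack: best end state = 2; path = [3, 0, 4, 2]

path = [3, 0, 4, 2]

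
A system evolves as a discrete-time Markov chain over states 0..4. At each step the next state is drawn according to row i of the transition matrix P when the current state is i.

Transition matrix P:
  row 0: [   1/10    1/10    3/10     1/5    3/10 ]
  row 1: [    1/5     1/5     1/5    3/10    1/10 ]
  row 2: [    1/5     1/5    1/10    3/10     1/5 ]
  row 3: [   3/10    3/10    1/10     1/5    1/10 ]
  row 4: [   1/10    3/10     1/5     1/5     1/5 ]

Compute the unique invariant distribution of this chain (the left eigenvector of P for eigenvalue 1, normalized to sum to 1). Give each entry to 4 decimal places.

π = [0.1879, 0.2225, 0.1771, 0.2400, 0.1726]

Balance equations π_j = Σ_i π_i·P[i][j]:
  π_0 = 1/10·π_0 + 1/5·π_1 + 1/5·π_2 + 3/10·π_3 + 1/10·π_4
  π_1 = 1/10·π_0 + 1/5·π_1 + 1/5·π_2 + 3/10·π_3 + 3/10·π_4
  π_2 = 3/10·π_0 + 1/5·π_1 + 1/10·π_2 + 1/10·π_3 + 1/5·π_4
  π_3 = 1/5·π_0 + 3/10·π_1 + 3/10·π_2 + 1/5·π_3 + 1/5·π_4
  normalize: π_0 + π_1 + π_2 + π_3 + π_4 = 1
Solving the linear system gives exactly π = [290/1543, 1373/6172, 1093/6172, 1481/6172, 1065/6172].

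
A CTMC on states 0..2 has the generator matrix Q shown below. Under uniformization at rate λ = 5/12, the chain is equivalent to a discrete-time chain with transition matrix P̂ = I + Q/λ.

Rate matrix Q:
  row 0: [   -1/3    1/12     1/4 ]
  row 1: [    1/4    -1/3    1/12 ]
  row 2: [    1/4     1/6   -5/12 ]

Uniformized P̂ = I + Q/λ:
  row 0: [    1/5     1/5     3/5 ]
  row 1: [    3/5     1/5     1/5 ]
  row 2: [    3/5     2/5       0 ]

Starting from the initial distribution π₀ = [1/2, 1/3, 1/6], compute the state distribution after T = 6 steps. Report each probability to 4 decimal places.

t=0: π = [0.5000, 0.3333, 0.1667]
t=1: π = [0.4000, 0.2333, 0.3667]
t=2: π = [0.4400, 0.2733, 0.2867]
t=3: π = [0.4240, 0.2573, 0.3187]
t=4: π = [0.4304, 0.2637, 0.3059]
t=5: π = [0.4278, 0.2612, 0.3110]
t=6: π = [0.4289, 0.2622, 0.3089]

π = [0.4289, 0.2622, 0.3089]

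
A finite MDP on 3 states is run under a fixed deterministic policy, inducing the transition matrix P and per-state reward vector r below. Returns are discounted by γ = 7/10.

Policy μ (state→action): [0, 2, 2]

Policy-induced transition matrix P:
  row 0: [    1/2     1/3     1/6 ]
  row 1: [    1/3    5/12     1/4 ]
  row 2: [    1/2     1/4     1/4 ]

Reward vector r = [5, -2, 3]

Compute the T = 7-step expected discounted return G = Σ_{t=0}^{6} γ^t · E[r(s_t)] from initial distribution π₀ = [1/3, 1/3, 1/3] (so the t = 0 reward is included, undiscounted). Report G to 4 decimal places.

t=0: π = [0.3333, 0.3333, 0.3333], E[r] = 2.0000, γ^t·E[r] = 2.000000, running G = 2.000000
t=1: π = [0.4444, 0.3333, 0.2222], E[r] = 2.2222, γ^t·E[r] = 1.555556, running G = 3.555556
t=2: π = [0.4444, 0.3426, 0.2130], E[r] = 2.1759, γ^t·E[r] = 1.066204, running G = 4.621759
t=3: π = [0.4429, 0.3441, 0.2130], E[r] = 2.1651, γ^t·E[r] = 0.742637, running G = 5.364397
t=4: π = [0.4426, 0.3443, 0.2131], E[r] = 2.1640, γ^t·E[r] = 0.519568, running G = 5.883965
t=5: π = [0.4426, 0.3443, 0.2131], E[r] = 2.1639, γ^t·E[r] = 0.363691, running G = 6.247655
t=6: π = [0.4426, 0.3443, 0.2131], E[r] = 2.1639, γ^t·E[r] = 0.254584, running G = 6.502240

G = 6.5022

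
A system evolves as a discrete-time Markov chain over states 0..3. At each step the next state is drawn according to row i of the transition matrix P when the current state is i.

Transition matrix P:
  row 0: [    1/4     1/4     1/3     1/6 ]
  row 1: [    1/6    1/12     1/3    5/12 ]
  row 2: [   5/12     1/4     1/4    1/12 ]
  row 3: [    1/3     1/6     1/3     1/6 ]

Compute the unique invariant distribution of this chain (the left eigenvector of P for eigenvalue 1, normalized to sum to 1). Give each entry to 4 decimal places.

π = [0.3005, 0.2006, 0.3077, 0.1912]

Balance equations π_j = Σ_i π_i·P[i][j]:
  π_0 = 1/4·π_0 + 1/6·π_1 + 5/12·π_2 + 1/3·π_3
  π_1 = 1/4·π_0 + 1/12·π_1 + 1/4·π_2 + 1/6·π_3
  π_2 = 1/3·π_0 + 1/3·π_1 + 1/4·π_2 + 1/3·π_3
  normalize: π_0 + π_1 + π_2 + π_3 = 1
Solving the linear system gives exactly π = [668/2223, 446/2223, 4/13, 425/2223].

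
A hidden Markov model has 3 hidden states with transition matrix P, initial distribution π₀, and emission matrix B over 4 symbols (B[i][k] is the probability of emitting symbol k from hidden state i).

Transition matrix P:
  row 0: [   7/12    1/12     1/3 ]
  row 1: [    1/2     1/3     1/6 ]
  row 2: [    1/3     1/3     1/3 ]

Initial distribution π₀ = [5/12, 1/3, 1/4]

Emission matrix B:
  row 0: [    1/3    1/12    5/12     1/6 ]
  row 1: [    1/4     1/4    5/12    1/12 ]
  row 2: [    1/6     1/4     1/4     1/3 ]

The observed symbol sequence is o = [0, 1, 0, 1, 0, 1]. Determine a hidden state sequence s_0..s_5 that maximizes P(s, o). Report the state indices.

t=0: δ = [1.389e-01, 8.333e-02, 4.167e-02]  (obs o_0=0)
t=1: δ = [6.752e-03, 6.944e-03, 1.157e-02]  ψ = [0, 1, 0]  (obs o_1=1)
t=2: δ = [1.313e-03, 9.645e-04, 6.430e-04]  ψ = [0, 2, 2]  (obs o_2=0)
t=3: δ = [6.382e-05, 8.038e-05, 1.094e-04]  ψ = [0, 1, 0]  (obs o_3=1)
t=4: δ = [1.340e-05, 9.117e-06, 6.078e-06]  ψ = [1, 2, 2]  (obs o_4=0)
t=5: δ = [6.512e-07, 7.597e-07, 1.116e-06]  ψ = [0, 1, 0]  (obs o_5=1)
backtrack: best end state = 2; path = [0, 2, 1, 1, 0, 2]

path = [0, 2, 1, 1, 0, 2]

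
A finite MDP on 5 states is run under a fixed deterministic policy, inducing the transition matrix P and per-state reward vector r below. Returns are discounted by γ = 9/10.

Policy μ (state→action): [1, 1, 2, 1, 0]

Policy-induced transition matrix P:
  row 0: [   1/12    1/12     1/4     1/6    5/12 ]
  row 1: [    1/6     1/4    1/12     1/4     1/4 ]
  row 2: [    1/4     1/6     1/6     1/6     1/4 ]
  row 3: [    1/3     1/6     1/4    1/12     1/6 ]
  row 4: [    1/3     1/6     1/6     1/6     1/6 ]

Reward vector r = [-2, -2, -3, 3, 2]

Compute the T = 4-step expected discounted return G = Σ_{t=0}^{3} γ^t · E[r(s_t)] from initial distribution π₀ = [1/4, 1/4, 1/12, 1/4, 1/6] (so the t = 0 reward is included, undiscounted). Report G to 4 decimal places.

t=0: π = [0.2500, 0.2500, 0.0833, 0.2500, 0.1667], E[r] = -0.1667, γ^t·E[r] = -0.166667, running G = -0.166667
t=1: π = [0.2222, 0.1667, 0.1875, 0.1667, 0.2569], E[r] = -0.3264, γ^t·E[r] = -0.293750, running G = -0.460417
t=2: π = [0.2344, 0.1620, 0.1852, 0.1667, 0.2517], E[r] = -0.3449, γ^t·E[r] = -0.279375, running G = -0.739792
t=3: π = [0.2323, 0.1606, 0.1866, 0.1663, 0.2542], E[r] = -0.3384, γ^t·E[r] = -0.246691, running G = -0.986483

G = -0.9865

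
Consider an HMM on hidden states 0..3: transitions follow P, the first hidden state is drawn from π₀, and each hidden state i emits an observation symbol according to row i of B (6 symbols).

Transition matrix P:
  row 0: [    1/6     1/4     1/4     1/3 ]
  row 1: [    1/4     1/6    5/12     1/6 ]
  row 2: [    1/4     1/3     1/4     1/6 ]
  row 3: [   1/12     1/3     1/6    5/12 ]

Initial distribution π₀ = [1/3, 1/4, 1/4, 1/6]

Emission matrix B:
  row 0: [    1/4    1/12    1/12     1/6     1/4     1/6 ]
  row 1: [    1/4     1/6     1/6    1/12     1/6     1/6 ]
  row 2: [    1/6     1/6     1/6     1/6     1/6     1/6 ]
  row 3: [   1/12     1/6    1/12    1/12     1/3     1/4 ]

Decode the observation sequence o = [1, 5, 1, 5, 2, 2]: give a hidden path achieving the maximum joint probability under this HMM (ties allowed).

t=0: δ = [2.778e-02, 4.167e-02, 4.167e-02, 2.778e-02]  (obs o_0=1)
t=1: δ = [1.736e-03, 2.315e-03, 2.894e-03, 2.894e-03]  ψ = [1, 2, 1, 3]  (obs o_1=5)
t=2: δ = [6.028e-05, 1.608e-04, 1.608e-04, 2.009e-04]  ψ = [2, 2, 1, 3]  (obs o_2=1)
t=3: δ = [6.698e-06, 1.116e-05, 1.116e-05, 2.093e-05]  ψ = [1, 3, 1, 3]  (obs o_3=5)
t=4: δ = [2.326e-07, 1.163e-06, 7.752e-07, 7.268e-07]  ψ = [1, 3, 1, 3]  (obs o_4=2)
t=5: δ = [2.423e-08, 4.307e-08, 8.075e-08, 2.524e-08]  ψ = [1, 2, 1, 3]  (obs o_5=2)
backtrack: best end state = 2; path = [3, 3, 3, 3, 1, 2]

path = [3, 3, 3, 3, 1, 2]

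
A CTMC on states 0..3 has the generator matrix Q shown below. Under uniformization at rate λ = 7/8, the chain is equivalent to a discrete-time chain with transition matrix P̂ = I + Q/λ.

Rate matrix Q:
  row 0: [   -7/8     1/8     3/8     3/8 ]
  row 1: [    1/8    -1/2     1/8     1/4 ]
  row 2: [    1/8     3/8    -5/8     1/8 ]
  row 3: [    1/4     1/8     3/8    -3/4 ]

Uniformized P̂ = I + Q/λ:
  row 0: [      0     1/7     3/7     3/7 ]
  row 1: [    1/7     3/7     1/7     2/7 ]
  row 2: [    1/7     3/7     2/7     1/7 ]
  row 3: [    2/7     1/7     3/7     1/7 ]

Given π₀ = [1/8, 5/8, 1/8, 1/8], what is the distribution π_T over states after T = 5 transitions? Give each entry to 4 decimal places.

π = [0.1539, 0.3183, 0.2954, 0.2324]

t=0: π = [0.1250, 0.6250, 0.1250, 0.1250]
t=1: π = [0.1429, 0.3571, 0.2321, 0.2679]
t=2: π = [0.1607, 0.3112, 0.2934, 0.2347]
t=3: π = [0.1534, 0.3156, 0.2977, 0.2332]
t=4: π = [0.1543, 0.3181, 0.2959, 0.2318]
t=5: π = [0.1539, 0.3183, 0.2954, 0.2324]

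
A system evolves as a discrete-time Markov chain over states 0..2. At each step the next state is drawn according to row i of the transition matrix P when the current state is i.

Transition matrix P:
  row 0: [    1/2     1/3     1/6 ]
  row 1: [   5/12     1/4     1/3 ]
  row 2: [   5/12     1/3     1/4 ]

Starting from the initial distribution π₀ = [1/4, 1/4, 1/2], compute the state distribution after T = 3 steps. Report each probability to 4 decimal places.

π = [0.4544, 0.3077, 0.2378]

t=0: π = [0.2500, 0.2500, 0.5000]
t=1: π = [0.4375, 0.3125, 0.2500]
t=2: π = [0.4531, 0.3073, 0.2396]
t=3: π = [0.4544, 0.3077, 0.2378]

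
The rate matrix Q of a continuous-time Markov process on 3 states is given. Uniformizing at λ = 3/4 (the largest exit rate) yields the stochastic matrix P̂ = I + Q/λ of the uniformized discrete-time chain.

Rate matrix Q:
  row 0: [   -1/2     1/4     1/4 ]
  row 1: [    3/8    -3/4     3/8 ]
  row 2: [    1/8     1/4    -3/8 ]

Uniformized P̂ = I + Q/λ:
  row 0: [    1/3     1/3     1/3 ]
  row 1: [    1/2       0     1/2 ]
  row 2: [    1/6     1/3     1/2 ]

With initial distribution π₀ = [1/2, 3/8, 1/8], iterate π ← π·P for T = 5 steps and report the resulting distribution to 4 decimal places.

π = [0.3004, 0.2495, 0.4501]

t=0: π = [0.5000, 0.3750, 0.1250]
t=1: π = [0.3750, 0.2083, 0.4167]
t=2: π = [0.2986, 0.2639, 0.4375]
t=3: π = [0.3044, 0.2454, 0.4502]
t=4: π = [0.2992, 0.2515, 0.4493]
t=5: π = [0.3004, 0.2495, 0.4501]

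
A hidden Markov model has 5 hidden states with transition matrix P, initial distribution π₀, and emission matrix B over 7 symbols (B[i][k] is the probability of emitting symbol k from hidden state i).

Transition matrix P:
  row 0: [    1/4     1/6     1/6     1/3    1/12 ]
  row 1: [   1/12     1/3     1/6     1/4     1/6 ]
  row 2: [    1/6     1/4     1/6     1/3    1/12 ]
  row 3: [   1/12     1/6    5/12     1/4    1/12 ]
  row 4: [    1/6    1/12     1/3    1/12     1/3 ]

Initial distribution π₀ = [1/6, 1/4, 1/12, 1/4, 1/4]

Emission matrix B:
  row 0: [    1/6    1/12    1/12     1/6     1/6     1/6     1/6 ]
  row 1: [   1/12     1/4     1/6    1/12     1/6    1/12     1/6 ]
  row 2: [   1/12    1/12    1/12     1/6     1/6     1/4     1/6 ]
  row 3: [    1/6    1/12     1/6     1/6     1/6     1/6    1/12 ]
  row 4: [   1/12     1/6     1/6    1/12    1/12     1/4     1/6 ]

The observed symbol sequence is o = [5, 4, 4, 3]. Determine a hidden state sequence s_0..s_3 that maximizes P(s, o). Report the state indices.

t=0: δ = [2.778e-02, 2.083e-02, 2.083e-02, 4.167e-02, 6.250e-02]  (obs o_0=5)
t=1: δ = [1.736e-03, 1.157e-03, 3.472e-03, 1.736e-03, 1.736e-03]  ψ = [4, 1, 4, 3, 4]  (obs o_1=4)
t=2: δ = [9.645e-05, 1.447e-04, 1.206e-04, 1.929e-04, 4.823e-05]  ψ = [2, 2, 3, 2, 4]  (obs o_2=4)
t=3: δ = [4.019e-06, 4.019e-06, 1.340e-05, 8.038e-06, 2.009e-06]  ψ = [0, 1, 3, 3, 1]  (obs o_3=3)
backtrack: best end state = 2; path = [4, 2, 3, 2]

path = [4, 2, 3, 2]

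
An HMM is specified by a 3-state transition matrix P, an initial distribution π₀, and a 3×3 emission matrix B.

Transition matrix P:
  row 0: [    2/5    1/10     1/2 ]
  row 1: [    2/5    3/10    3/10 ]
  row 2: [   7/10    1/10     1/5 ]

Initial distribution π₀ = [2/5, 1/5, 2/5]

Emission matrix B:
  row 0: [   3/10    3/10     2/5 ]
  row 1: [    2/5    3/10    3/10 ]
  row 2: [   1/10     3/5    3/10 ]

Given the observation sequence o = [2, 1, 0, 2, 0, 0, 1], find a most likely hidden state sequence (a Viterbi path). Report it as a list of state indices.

path = [0, 2, 0, 2, 0, 0, 2]

t=0: δ = [1.600e-01, 6.000e-02, 1.200e-01]  (obs o_0=2)
t=1: δ = [2.520e-02, 5.400e-03, 4.800e-02]  ψ = [2, 1, 0]  (obs o_1=1)
t=2: δ = [1.008e-02, 1.920e-03, 1.260e-03]  ψ = [2, 2, 0]  (obs o_2=0)
t=3: δ = [1.613e-03, 3.024e-04, 1.512e-03]  ψ = [0, 0, 0]  (obs o_3=2)
t=4: δ = [3.175e-04, 6.451e-05, 8.064e-05]  ψ = [2, 0, 0]  (obs o_4=0)
t=5: δ = [3.810e-05, 1.270e-05, 1.588e-05]  ψ = [0, 0, 0]  (obs o_5=0)
t=6: δ = [4.572e-06, 1.143e-06, 1.143e-05]  ψ = [0, 0, 0]  (obs o_6=1)
backtrack: best end state = 2; path = [0, 2, 0, 2, 0, 0, 2]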